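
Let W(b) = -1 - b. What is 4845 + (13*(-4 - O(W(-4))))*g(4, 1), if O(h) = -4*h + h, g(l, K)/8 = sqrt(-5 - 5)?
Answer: 4845 + 520*I*sqrt(10) ≈ 4845.0 + 1644.4*I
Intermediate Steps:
g(l, K) = 8*I*sqrt(10) (g(l, K) = 8*sqrt(-5 - 5) = 8*sqrt(-10) = 8*(I*sqrt(10)) = 8*I*sqrt(10))
O(h) = -3*h
4845 + (13*(-4 - O(W(-4))))*g(4, 1) = 4845 + (13*(-4 - (-3)*(-1 - 1*(-4))))*(8*I*sqrt(10)) = 4845 + (13*(-4 - (-3)*(-1 + 4)))*(8*I*sqrt(10)) = 4845 + (13*(-4 - (-3)*3))*(8*I*sqrt(10)) = 4845 + (13*(-4 - 1*(-9)))*(8*I*sqrt(10)) = 4845 + (13*(-4 + 9))*(8*I*sqrt(10)) = 4845 + (13*5)*(8*I*sqrt(10)) = 4845 + 65*(8*I*sqrt(10)) = 4845 + 520*I*sqrt(10)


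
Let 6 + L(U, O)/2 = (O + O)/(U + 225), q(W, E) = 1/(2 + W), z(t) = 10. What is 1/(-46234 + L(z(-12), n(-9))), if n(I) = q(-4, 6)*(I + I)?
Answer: -235/10867774 ≈ -2.1624e-5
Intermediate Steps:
n(I) = -I (n(I) = (I + I)/(2 - 4) = (2*I)/(-2) = -I)
L(U, O) = -12 + 4*O/(225 + U) (L(U, O) = -12 + 2*((O + O)/(U + 225)) = -12 + 2*((2*O)/(225 + U)) = -12 + 2*(2*O/(225 + U)) = -12 + 4*O/(225 + U))
1/(-46234 + L(z(-12), n(-9))) = 1/(-46234 + 4*(-675 - 1*(-9) - 3*10)/(225 + 10)) = 1/(-46234 + 4*(-675 + 9 - 30)/235) = 1/(-46234 + 4*(1/235)*(-696)) = 1/(-46234 - 2784/235) = 1/(-10867774/235) = -235/10867774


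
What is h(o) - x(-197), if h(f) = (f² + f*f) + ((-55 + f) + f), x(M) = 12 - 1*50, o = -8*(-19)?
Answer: 46495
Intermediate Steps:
o = 152
x(M) = -38 (x(M) = 12 - 50 = -38)
h(f) = -55 + 2*f + 2*f² (h(f) = (f² + f²) + (-55 + 2*f) = 2*f² + (-55 + 2*f) = -55 + 2*f + 2*f²)
h(o) - x(-197) = (-55 + 2*152 + 2*152²) - 1*(-38) = (-55 + 304 + 2*23104) + 38 = (-55 + 304 + 46208) + 38 = 46457 + 38 = 46495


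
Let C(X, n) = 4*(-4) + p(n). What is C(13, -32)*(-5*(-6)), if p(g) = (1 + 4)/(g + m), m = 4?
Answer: -6795/14 ≈ -485.36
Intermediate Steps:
p(g) = 5/(4 + g) (p(g) = (1 + 4)/(g + 4) = 5/(4 + g))
C(X, n) = -16 + 5/(4 + n) (C(X, n) = 4*(-4) + 5/(4 + n) = -16 + 5/(4 + n))
C(13, -32)*(-5*(-6)) = ((-59 - 16*(-32))/(4 - 32))*(-5*(-6)) = ((-59 + 512)/(-28))*30 = -1/28*453*30 = -453/28*30 = -6795/14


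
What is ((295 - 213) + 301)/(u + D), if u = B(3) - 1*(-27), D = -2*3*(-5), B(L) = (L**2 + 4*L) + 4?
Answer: 383/82 ≈ 4.6707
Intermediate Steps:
B(L) = 4 + L**2 + 4*L
D = 30 (D = -6*(-5) = 30)
u = 52 (u = (4 + 3**2 + 4*3) - 1*(-27) = (4 + 9 + 12) + 27 = 25 + 27 = 52)
((295 - 213) + 301)/(u + D) = ((295 - 213) + 301)/(52 + 30) = (82 + 301)/82 = 383*(1/82) = 383/82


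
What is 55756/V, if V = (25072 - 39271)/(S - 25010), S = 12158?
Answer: 238858704/4733 ≈ 50467.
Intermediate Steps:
V = 4733/4284 (V = (25072 - 39271)/(12158 - 25010) = -14199/(-12852) = -14199*(-1/12852) = 4733/4284 ≈ 1.1048)
55756/V = 55756/(4733/4284) = 55756*(4284/4733) = 238858704/4733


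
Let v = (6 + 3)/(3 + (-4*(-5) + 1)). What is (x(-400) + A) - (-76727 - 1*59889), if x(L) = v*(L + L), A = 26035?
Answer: 162351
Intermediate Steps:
v = 3/8 (v = 9/(3 + (20 + 1)) = 9/(3 + 21) = 9/24 = 9*(1/24) = 3/8 ≈ 0.37500)
x(L) = 3*L/4 (x(L) = 3*(L + L)/8 = 3*(2*L)/8 = 3*L/4)
(x(-400) + A) - (-76727 - 1*59889) = ((¾)*(-400) + 26035) - (-76727 - 1*59889) = (-300 + 26035) - (-76727 - 59889) = 25735 - 1*(-136616) = 25735 + 136616 = 162351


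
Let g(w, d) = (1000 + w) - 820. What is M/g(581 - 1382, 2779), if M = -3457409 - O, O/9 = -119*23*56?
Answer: 2077961/621 ≈ 3346.2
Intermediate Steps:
O = -1379448 (O = 9*(-119*23*56) = 9*(-2737*56) = 9*(-153272) = -1379448)
g(w, d) = 180 + w
M = -2077961 (M = -3457409 - 1*(-1379448) = -3457409 + 1379448 = -2077961)
M/g(581 - 1382, 2779) = -2077961/(180 + (581 - 1382)) = -2077961/(180 - 801) = -2077961/(-621) = -2077961*(-1/621) = 2077961/621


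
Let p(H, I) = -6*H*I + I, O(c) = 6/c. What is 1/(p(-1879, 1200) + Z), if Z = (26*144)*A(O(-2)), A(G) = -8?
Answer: 1/13500048 ≈ 7.4074e-8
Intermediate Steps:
p(H, I) = I - 6*H*I (p(H, I) = -6*H*I + I = I - 6*H*I)
Z = -29952 (Z = (26*144)*(-8) = 3744*(-8) = -29952)
1/(p(-1879, 1200) + Z) = 1/(1200*(1 - 6*(-1879)) - 29952) = 1/(1200*(1 + 11274) - 29952) = 1/(1200*11275 - 29952) = 1/(13530000 - 29952) = 1/13500048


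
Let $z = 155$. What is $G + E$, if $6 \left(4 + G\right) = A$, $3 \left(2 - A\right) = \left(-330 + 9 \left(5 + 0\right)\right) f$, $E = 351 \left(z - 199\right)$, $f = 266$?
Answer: $-11236$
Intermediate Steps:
$E = -15444$ ($E = 351 \left(155 - 199\right) = 351 \left(-44\right) = -15444$)
$A = 25272$ ($A = 2 - \frac{\left(-330 + 9 \left(5 + 0\right)\right) 266}{3} = 2 - \frac{\left(-330 + 9 \cdot 5\right) 266}{3} = 2 - \frac{\left(-330 + 45\right) 266}{3} = 2 - \frac{\left(-285\right) 266}{3} = 2 - -25270 = 2 + 25270 = 25272$)
$G = 4208$ ($G = -4 + \frac{1}{6} \cdot 25272 = -4 + 4212 = 4208$)
$G + E = 4208 - 15444 = -11236$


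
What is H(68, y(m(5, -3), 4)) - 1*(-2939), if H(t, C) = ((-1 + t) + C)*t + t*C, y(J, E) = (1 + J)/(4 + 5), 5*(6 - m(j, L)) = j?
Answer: 22757/3 ≈ 7585.7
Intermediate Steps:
m(j, L) = 6 - j/5
y(J, E) = 1/9 + J/9 (y(J, E) = (1 + J)/9 = (1 + J)*(1/9) = 1/9 + J/9)
H(t, C) = C*t + t*(-1 + C + t) (H(t, C) = (-1 + C + t)*t + C*t = t*(-1 + C + t) + C*t = C*t + t*(-1 + C + t))
H(68, y(m(5, -3), 4)) - 1*(-2939) = 68*(-1 + 68 + 2*(1/9 + (6 - 1/5*5)/9)) - 1*(-2939) = 68*(-1 + 68 + 2*(1/9 + (6 - 1)/9)) + 2939 = 68*(-1 + 68 + 2*(1/9 + (1/9)*5)) + 2939 = 68*(-1 + 68 + 2*(1/9 + 5/9)) + 2939 = 68*(-1 + 68 + 2*(2/3)) + 2939 = 68*(-1 + 68 + 4/3) + 2939 = 68*(205/3) + 2939 = 13940/3 + 2939 = 22757/3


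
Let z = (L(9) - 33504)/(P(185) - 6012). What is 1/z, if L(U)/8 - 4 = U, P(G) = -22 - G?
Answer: 6219/33400 ≈ 0.18620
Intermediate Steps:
L(U) = 32 + 8*U
z = 33400/6219 (z = ((32 + 8*9) - 33504)/((-22 - 1*185) - 6012) = ((32 + 72) - 33504)/((-22 - 185) - 6012) = (104 - 33504)/(-207 - 6012) = -33400/(-6219) = -33400*(-1/6219) = 33400/6219 ≈ 5.3706)
1/z = 1/(33400/6219) = 6219/33400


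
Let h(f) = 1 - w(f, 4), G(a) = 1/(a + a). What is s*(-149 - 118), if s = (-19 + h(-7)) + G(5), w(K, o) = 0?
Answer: 47793/10 ≈ 4779.3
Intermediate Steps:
G(a) = 1/(2*a)
h(f) = 1 (h(f) = 1 - 1*0 = 1 + 0 = 1)
s = -179/10 (s = (-19 + 1) + (½)/5 = -18 + (½)*(⅕) = -18 + ⅒ = -179/10 ≈ -17.900)
s*(-149 - 118) = -179*(-149 - 118)/10 = -179/10*(-267) = 47793/10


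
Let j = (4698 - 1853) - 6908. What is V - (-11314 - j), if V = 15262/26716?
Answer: 96866489/13358 ≈ 7251.6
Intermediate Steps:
V = 7631/13358 (V = 15262*(1/26716) = 7631/13358 ≈ 0.57127)
j = -4063 (j = 2845 - 6908 = -4063)
V - (-11314 - j) = 7631/13358 - (-11314 - 1*(-4063)) = 7631/13358 - (-11314 + 4063) = 7631/13358 - 1*(-7251) = 7631/13358 + 7251 = 96866489/13358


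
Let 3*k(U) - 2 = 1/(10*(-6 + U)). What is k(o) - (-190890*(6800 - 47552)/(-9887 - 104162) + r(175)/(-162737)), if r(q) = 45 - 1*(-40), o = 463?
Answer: 20443366959194267/299714360270 ≈ 68210.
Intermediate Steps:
r(q) = 85 (r(q) = 45 + 40 = 85)
k(U) = ⅔ + 1/(3*(-60 + 10*U)) (k(U) = ⅔ + 1/(3*((10*(-6 + U)))) = ⅔ + 1/(3*(-60 + 10*U)))
k(o) - (-190890*(6800 - 47552)/(-9887 - 104162) + r(175)/(-162737)) = (-119 + 20*463)/(30*(-6 + 463)) - (-190890*(6800 - 47552)/(-9887 - 104162) + 85/(-162737)) = (1/30)*(-119 + 9260)/457 - (-190890/((-114049/(-40752))) + 85*(-1/162737)) = (1/30)*(1/457)*9141 - (-190890/((-114049*(-1/40752))) - 85/162737) = 3047/4570 - (-190890/403/144 - 85/162737) = 3047/4570 - (-190890*144/403 - 85/162737) = 3047/4570 - (-27488160/403 - 85/162737) = 3047/4570 - 1*(-4473340728175/65583011) = 3047/4570 + 4473340728175/65583011 = 20443366959194267/299714360270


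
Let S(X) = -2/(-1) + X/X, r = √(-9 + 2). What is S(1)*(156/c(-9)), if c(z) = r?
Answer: -468*I*√7/7 ≈ -176.89*I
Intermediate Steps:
r = I*√7 (r = √(-7) = I*√7 ≈ 2.6458*I)
c(z) = I*√7
S(X) = 3 (S(X) = -2*(-1) + 1 = 2 + 1 = 3)
S(1)*(156/c(-9)) = 3*(156/((I*√7))) = 3*(156*(-I*√7/7)) = 3*(-156*I*√7/7) = -468*I*√7/7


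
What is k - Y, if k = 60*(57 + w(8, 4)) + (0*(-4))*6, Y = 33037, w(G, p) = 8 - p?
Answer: -29377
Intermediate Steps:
k = 3660 (k = 60*(57 + (8 - 1*4)) + (0*(-4))*6 = 60*(57 + (8 - 4)) + 0*6 = 60*(57 + 4) + 0 = 60*61 + 0 = 3660 + 0 = 3660)
k - Y = 3660 - 1*33037 = 3660 - 33037 = -29377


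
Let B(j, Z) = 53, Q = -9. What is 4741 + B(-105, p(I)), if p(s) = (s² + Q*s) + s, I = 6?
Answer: 4794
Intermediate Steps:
p(s) = s² - 8*s (p(s) = (s² - 9*s) + s = s² - 8*s)
4741 + B(-105, p(I)) = 4741 + 53 = 4794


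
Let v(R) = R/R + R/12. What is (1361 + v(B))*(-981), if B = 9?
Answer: -5347431/4 ≈ -1.3369e+6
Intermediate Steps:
v(R) = 1 + R/12 (v(R) = 1 + R*(1/12) = 1 + R/12)
(1361 + v(B))*(-981) = (1361 + (1 + (1/12)*9))*(-981) = (1361 + (1 + ¾))*(-981) = (1361 + 7/4)*(-981) = (5451/4)*(-981) = -5347431/4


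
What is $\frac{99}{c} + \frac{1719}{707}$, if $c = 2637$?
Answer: $\frac{511444}{207151} \approx 2.4689$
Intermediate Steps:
$\frac{99}{c} + \frac{1719}{707} = \frac{99}{2637} + \frac{1719}{707} = 99 \cdot \frac{1}{2637} + 1719 \cdot \frac{1}{707} = \frac{11}{293} + \frac{1719}{707} = \frac{511444}{207151}$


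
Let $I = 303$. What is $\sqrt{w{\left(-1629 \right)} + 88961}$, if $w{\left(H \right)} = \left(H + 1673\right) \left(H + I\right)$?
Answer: $\sqrt{30617} \approx 174.98$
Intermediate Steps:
$w{\left(H \right)} = \left(303 + H\right) \left(1673 + H\right)$ ($w{\left(H \right)} = \left(H + 1673\right) \left(H + 303\right) = \left(1673 + H\right) \left(303 + H\right) = \left(303 + H\right) \left(1673 + H\right)$)
$\sqrt{w{\left(-1629 \right)} + 88961} = \sqrt{\left(506919 + \left(-1629\right)^{2} + 1976 \left(-1629\right)\right) + 88961} = \sqrt{\left(506919 + 2653641 - 3218904\right) + 88961} = \sqrt{-58344 + 88961} = \sqrt{30617}$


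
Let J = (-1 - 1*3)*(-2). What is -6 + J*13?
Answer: 98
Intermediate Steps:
J = 8 (J = (-1 - 3)*(-2) = -4*(-2) = 8)
-6 + J*13 = -6 + 8*13 = -6 + 104 = 98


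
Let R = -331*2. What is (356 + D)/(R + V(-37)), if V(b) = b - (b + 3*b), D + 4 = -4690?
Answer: 4338/551 ≈ 7.8730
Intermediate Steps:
D = -4694 (D = -4 - 4690 = -4694)
R = -662
V(b) = -3*b (V(b) = b - 4*b = -3*b)
(356 + D)/(R + V(-37)) = (356 - 4694)/(-662 - 3*(-37)) = -4338/(-662 + 111) = -4338/(-551) = -4338*(-1/551) = 4338/551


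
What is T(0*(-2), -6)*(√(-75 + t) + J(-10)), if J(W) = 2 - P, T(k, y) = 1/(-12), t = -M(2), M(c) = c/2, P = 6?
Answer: ⅓ - I*√19/6 ≈ 0.33333 - 0.72648*I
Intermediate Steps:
M(c) = c/2 (M(c) = c*(½) = c/2)
t = -1 (t = -2/2 = -1*1 = -1)
T(k, y) = -1/12
J(W) = -4 (J(W) = 2 - 1*6 = 2 - 6 = -4)
T(0*(-2), -6)*(√(-75 + t) + J(-10)) = -(√(-75 - 1) - 4)/12 = -(√(-76) - 4)/12 = -(2*I*√19 - 4)/12 = -(-4 + 2*I*√19)/12 = ⅓ - I*√19/6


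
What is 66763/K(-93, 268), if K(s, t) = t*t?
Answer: 66763/71824 ≈ 0.92954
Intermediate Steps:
K(s, t) = t²
66763/K(-93, 268) = 66763/(268²) = 66763/71824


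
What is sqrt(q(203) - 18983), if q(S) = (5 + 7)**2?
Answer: I*sqrt(18839) ≈ 137.26*I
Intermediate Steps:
q(S) = 144 (q(S) = 12**2 = 144)
sqrt(q(203) - 18983) = sqrt(144 - 18983) = sqrt(-18839) = I*sqrt(18839)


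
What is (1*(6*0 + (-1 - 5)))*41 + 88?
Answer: -158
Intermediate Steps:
(1*(6*0 + (-1 - 5)))*41 + 88 = (1*(0 - 6))*41 + 88 = (1*(-6))*41 + 88 = -6*41 + 88 = -246 + 88 = -158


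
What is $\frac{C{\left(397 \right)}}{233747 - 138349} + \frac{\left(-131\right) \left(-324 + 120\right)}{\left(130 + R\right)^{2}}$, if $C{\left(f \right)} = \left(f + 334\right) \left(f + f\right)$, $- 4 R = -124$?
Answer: $\frac{8797163723}{1236405779} \approx 7.1151$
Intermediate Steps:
$R = 31$ ($R = \left(- \frac{1}{4}\right) \left(-124\right) = 31$)
$C{\left(f \right)} = 2 f \left(334 + f\right)$ ($C{\left(f \right)} = \left(334 + f\right) 2 f = 2 f \left(334 + f\right)$)
$\frac{C{\left(397 \right)}}{233747 - 138349} + \frac{\left(-131\right) \left(-324 + 120\right)}{\left(130 + R\right)^{2}} = \frac{2 \cdot 397 \left(334 + 397\right)}{233747 - 138349} + \frac{\left(-131\right) \left(-324 + 120\right)}{\left(130 + 31\right)^{2}} = \frac{2 \cdot 397 \cdot 731}{233747 - 138349} + \frac{\left(-131\right) \left(-204\right)}{161^{2}} = \frac{580414}{95398} + \frac{26724}{25921} = 580414 \cdot \frac{1}{95398} + 26724 \cdot \frac{1}{25921} = \frac{290207}{47699} + \frac{26724}{25921} = \frac{8797163723}{1236405779}$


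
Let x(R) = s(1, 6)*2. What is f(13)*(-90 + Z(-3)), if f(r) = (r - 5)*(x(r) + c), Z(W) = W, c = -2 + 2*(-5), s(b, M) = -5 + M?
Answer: 7440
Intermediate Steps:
c = -12 (c = -2 - 10 = -12)
x(R) = 2 (x(R) = (-5 + 6)*2 = 1*2 = 2)
f(r) = 50 - 10*r (f(r) = (r - 5)*(2 - 12) = (-5 + r)*(-10) = 50 - 10*r)
f(13)*(-90 + Z(-3)) = (50 - 10*13)*(-90 - 3) = (50 - 130)*(-93) = -80*(-93) = 7440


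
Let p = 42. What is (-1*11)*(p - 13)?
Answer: -319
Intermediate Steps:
(-1*11)*(p - 13) = (-1*11)*(42 - 13) = -11*29 = -319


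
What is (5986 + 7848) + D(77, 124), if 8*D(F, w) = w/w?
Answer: 110673/8 ≈ 13834.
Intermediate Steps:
D(F, w) = ⅛ (D(F, w) = (w/w)/8 = (⅛)*1 = ⅛)
(5986 + 7848) + D(77, 124) = (5986 + 7848) + ⅛ = 13834 + ⅛ = 110673/8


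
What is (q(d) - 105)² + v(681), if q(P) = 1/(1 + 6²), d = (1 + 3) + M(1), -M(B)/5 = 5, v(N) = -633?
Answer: 14218879/1369 ≈ 10386.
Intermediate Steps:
M(B) = -25 (M(B) = -5*5 = -25)
d = -21 (d = (1 + 3) - 25 = 4 - 25 = -21)
q(P) = 1/37 (q(P) = 1/(1 + 36) = 1/37)
(q(d) - 105)² + v(681) = (1/37 - 105)² - 633 = (-3884/37)² - 633 = 15085456/1369 - 633 = 14218879/1369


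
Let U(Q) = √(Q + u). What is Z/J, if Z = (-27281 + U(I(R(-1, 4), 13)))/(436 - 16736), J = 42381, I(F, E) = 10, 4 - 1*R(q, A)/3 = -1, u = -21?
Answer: 27281/690810300 - I*√11/690810300 ≈ 3.9491e-5 - 4.8011e-9*I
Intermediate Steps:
R(q, A) = 15 (R(q, A) = 12 - 3*(-1) = 12 + 3 = 15)
U(Q) = √(-21 + Q) (U(Q) = √(Q - 21) = √(-21 + Q))
Z = 27281/16300 - I*√11/16300 (Z = (-27281 + √(-21 + 10))/(436 - 16736) = (-27281 + √(-11))/(-16300) = (-27281 + I*√11)*(-1/16300) = 27281/16300 - I*√11/16300 ≈ 1.6737 - 0.00020347*I)
Z/J = (27281/16300 - I*√11/16300)/42381 = (27281/16300 - I*√11/16300)*(1/42381) = 27281/690810300 - I*√11/690810300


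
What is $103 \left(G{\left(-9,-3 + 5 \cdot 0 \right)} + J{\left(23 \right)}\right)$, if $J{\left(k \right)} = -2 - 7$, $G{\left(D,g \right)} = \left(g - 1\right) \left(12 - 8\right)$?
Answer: $-2575$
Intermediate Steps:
$G{\left(D,g \right)} = -4 + 4 g$ ($G{\left(D,g \right)} = \left(-1 + g\right) 4 = -4 + 4 g$)
$J{\left(k \right)} = -9$ ($J{\left(k \right)} = -2 - 7 = -9$)
$103 \left(G{\left(-9,-3 + 5 \cdot 0 \right)} + J{\left(23 \right)}\right) = 103 \left(\left(-4 + 4 \left(-3 + 5 \cdot 0\right)\right) - 9\right) = 103 \left(\left(-4 + 4 \left(-3 + 0\right)\right) - 9\right) = 103 \left(\left(-4 + 4 \left(-3\right)\right) - 9\right) = 103 \left(\left(-4 - 12\right) - 9\right) = 103 \left(-16 - 9\right) = 103 \left(-25\right) = -2575$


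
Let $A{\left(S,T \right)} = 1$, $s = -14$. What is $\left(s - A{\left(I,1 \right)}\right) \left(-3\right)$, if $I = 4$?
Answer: $45$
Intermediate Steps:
$\left(s - A{\left(I,1 \right)}\right) \left(-3\right) = \left(-14 - 1\right) \left(-3\right) = \left(-15\right) \left(-3\right) = 45$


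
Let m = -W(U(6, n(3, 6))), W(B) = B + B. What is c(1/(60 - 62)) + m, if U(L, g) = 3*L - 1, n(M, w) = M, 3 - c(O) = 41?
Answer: -72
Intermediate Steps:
c(O) = -38 (c(O) = 3 - 1*41 = 3 - 41 = -38)
U(L, g) = -1 + 3*L
W(B) = 2*B
m = -34 (m = -2*(-1 + 3*6) = -2*(-1 + 18) = -2*17 = -1*34 = -34)
c(1/(60 - 62)) + m = -38 - 34 = -72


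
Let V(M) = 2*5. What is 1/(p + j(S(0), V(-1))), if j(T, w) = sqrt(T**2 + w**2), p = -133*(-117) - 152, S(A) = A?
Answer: 1/15419 ≈ 6.4855e-5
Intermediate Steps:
V(M) = 10
p = 15409 (p = 15561 - 152 = 15409)
1/(p + j(S(0), V(-1))) = 1/(15409 + sqrt(0**2 + 10**2)) = 1/(15409 + sqrt(0 + 100)) = 1/(15409 + sqrt(100)) = 1/(15409 + 10) = 1/15419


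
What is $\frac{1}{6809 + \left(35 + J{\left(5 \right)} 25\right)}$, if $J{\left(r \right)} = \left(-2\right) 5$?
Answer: $\frac{1}{6594} \approx 0.00015165$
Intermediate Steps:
$J{\left(r \right)} = -10$
$\frac{1}{6809 + \left(35 + J{\left(5 \right)} 25\right)} = \frac{1}{6809 + \left(35 - 250\right)} = \frac{1}{6809 - 215} = \frac{1}{6594}$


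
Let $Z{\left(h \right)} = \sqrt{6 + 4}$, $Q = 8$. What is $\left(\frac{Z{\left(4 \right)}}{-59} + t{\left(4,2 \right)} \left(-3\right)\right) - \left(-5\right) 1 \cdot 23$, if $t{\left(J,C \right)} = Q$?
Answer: $91 - \frac{\sqrt{10}}{59} \approx 90.946$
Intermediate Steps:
$Z{\left(h \right)} = \sqrt{10}$
$t{\left(J,C \right)} = 8$
$\left(\frac{Z{\left(4 \right)}}{-59} + t{\left(4,2 \right)} \left(-3\right)\right) - \left(-5\right) 1 \cdot 23 = \left(\frac{\sqrt{10}}{-59} + 8 \left(-3\right)\right) - \left(-5\right) 1 \cdot 23 = \left(\sqrt{10} \left(- \frac{1}{59}\right) - 24\right) - \left(-5\right) 23 = \left(- \frac{\sqrt{10}}{59} - 24\right) - -115 = \left(-24 - \frac{\sqrt{10}}{59}\right) + 115 = 91 - \frac{\sqrt{10}}{59}$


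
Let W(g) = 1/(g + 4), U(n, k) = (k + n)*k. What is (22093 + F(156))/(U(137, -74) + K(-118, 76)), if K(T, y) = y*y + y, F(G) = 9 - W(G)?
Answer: 3536319/190400 ≈ 18.573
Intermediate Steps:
U(n, k) = k*(k + n)
W(g) = 1/(4 + g)
F(G) = 9 - 1/(4 + G)
K(T, y) = y + y² (K(T, y) = y² + y = y + y²)
(22093 + F(156))/(U(137, -74) + K(-118, 76)) = (22093 + (35 + 9*156)/(4 + 156))/(-74*(-74 + 137) + 76*(1 + 76)) = (22093 + (35 + 1404)/160)/(-74*63 + 76*77) = (22093 + (1/160)*1439)/(-4662 + 5852) = (22093 + 1439/160)/1190 = (3536319/160)*(1/1190) = 3536319/190400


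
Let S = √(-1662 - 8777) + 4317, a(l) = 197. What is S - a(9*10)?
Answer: 4120 + I*√10439 ≈ 4120.0 + 102.17*I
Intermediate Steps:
S = 4317 + I*√10439 (S = √(-10439) + 4317 = I*√10439 + 4317 = 4317 + I*√10439 ≈ 4317.0 + 102.17*I)
S - a(9*10) = (4317 + I*√10439) - 1*197 = (4317 + I*√10439) - 197 = 4120 + I*√10439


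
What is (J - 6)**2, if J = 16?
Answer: 100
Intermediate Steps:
(J - 6)**2 = (16 - 6)**2 = 10**2 = 100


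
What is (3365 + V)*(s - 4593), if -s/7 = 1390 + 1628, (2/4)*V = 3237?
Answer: -253049241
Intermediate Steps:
V = 6474 (V = 2*3237 = 6474)
s = -21126 (s = -7*(1390 + 1628) = -7*3018 = -21126)
(3365 + V)*(s - 4593) = (3365 + 6474)*(-21126 - 4593) = 9839*(-25719) = -253049241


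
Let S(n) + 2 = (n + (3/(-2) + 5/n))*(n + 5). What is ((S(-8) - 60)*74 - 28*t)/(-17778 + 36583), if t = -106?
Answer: 2511/75220 ≈ 0.033382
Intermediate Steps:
S(n) = -2 + (5 + n)*(-3/2 + n + 5/n) (S(n) = -2 + (n + (3/(-2) + 5/n))*(n + 5) = -2 + (n + (3*(-1/2) + 5/n))*(5 + n) = -2 + (n + (-3/2 + 5/n))*(5 + n) = -2 + (-3/2 + n + 5/n)*(5 + n) = -2 + (5 + n)*(-3/2 + n + 5/n))
((S(-8) - 60)*74 - 28*t)/(-17778 + 36583) = (((-9/2 + (-8)**2 + 25/(-8) + (7/2)*(-8)) - 60)*74 - 28*(-106))/(-17778 + 36583) = (((-9/2 + 64 + 25*(-1/8) - 28) - 60)*74 + 2968)/18805 = (((-9/2 + 64 - 25/8 - 28) - 60)*74 + 2968)*(1/18805) = ((227/8 - 60)*74 + 2968)*(1/18805) = (-253/8*74 + 2968)*(1/18805) = (-9361/4 + 2968)*(1/18805) = (2511/4)*(1/18805) = 2511/75220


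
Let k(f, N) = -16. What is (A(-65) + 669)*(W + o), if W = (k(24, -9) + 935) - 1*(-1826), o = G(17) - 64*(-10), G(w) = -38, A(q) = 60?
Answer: 2439963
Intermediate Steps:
o = 602 (o = -38 - 64*(-10) = -38 - 1*(-640) = -38 + 640 = 602)
W = 2745 (W = (-16 + 935) - 1*(-1826) = 919 + 1826 = 2745)
(A(-65) + 669)*(W + o) = (60 + 669)*(2745 + 602) = 729*3347 = 2439963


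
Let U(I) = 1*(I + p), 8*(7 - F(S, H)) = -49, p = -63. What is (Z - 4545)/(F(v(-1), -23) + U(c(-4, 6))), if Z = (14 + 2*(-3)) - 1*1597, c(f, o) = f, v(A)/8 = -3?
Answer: 49072/431 ≈ 113.86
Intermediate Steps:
v(A) = -24 (v(A) = 8*(-3) = -24)
F(S, H) = 105/8 (F(S, H) = 7 - 1/8*(-49) = 7 + 49/8 = 105/8)
U(I) = -63 + I (U(I) = 1*(I - 63) = 1*(-63 + I) = -63 + I)
Z = -1589 (Z = (14 - 6) - 1597 = 8 - 1597 = -1589)
(Z - 4545)/(F(v(-1), -23) + U(c(-4, 6))) = (-1589 - 4545)/(105/8 + (-63 - 4)) = -6134/(105/8 - 67) = -6134/(-431/8) = -6134*(-8/431) = 49072/431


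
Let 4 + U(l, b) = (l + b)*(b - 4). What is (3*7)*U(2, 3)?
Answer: -189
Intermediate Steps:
U(l, b) = -4 + (-4 + b)*(b + l) (U(l, b) = -4 + (l + b)*(b - 4) = -4 + (b + l)*(-4 + b) = -4 + (-4 + b)*(b + l))
(3*7)*U(2, 3) = (3*7)*(-4 + 3² - 4*3 - 4*2 + 3*2) = 21*(-4 + 9 - 12 - 8 + 6) = 21*(-9) = -189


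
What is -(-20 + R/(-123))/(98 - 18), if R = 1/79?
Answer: 194341/777360 ≈ 0.25000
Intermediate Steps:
R = 1/79 ≈ 0.012658
-(-20 + R/(-123))/(98 - 18) = -(-20 + (1/79)/(-123))/(98 - 18) = -(-20 + (1/79)*(-1/123))/80 = -(-20 - 1/9717)/80 = -(-194341)/(80*9717) = -1*(-194341/777360) = 194341/777360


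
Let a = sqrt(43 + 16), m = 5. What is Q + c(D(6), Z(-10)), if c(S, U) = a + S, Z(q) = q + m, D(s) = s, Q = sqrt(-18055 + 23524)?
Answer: 6 + sqrt(59) + sqrt(5469) ≈ 87.634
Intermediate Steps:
a = sqrt(59) ≈ 7.6811
Q = sqrt(5469) ≈ 73.953
Z(q) = 5 + q (Z(q) = q + 5 = 5 + q)
c(S, U) = S + sqrt(59) (c(S, U) = sqrt(59) + S = S + sqrt(59))
Q + c(D(6), Z(-10)) = sqrt(5469) + (6 + sqrt(59)) = 6 + sqrt(59) + sqrt(5469)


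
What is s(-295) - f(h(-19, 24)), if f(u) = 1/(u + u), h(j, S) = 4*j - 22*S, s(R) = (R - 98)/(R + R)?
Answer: 237667/356360 ≈ 0.66693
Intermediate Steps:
s(R) = (-98 + R)/(2*R) (s(R) = (-98 + R)/((2*R)) = (-98 + R)*(1/(2*R)) = (-98 + R)/(2*R))
h(j, S) = -22*S + 4*j
f(u) = 1/(2*u)
s(-295) - f(h(-19, 24)) = (½)*(-98 - 295)/(-295) - 1/(2*(-22*24 + 4*(-19))) = (½)*(-1/295)*(-393) - 1/(2*(-528 - 76)) = 393/590 - 1/(2*(-604)) = 393/590 - (-1)/(2*604) = 393/590 - 1*(-1/1208) = 393/590 + 1/1208 = 237667/356360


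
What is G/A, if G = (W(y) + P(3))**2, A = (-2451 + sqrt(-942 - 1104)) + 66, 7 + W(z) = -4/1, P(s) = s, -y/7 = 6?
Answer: -50880/1896757 - 64*I*sqrt(2046)/5690271 ≈ -0.026825 - 0.00050874*I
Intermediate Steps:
y = -42 (y = -7*6 = -42)
W(z) = -11 (W(z) = -7 - 4/1 = -7 - 4*1 = -7 - 4 = -11)
A = -2385 + I*sqrt(2046) (A = (-2451 + sqrt(-2046)) + 66 = (-2451 + I*sqrt(2046)) + 66 = -2385 + I*sqrt(2046) ≈ -2385.0 + 45.233*I)
G = 64 (G = (-11 + 3)**2 = (-8)**2 = 64)
G/A = 64/(-2385 + I*sqrt(2046))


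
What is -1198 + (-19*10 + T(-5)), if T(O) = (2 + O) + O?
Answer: -1396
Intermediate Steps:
T(O) = 2 + 2*O
-1198 + (-19*10 + T(-5)) = -1198 + (-19*10 + (2 + 2*(-5))) = -1198 + (-190 + (2 - 10)) = -1198 + (-190 - 8) = -1198 - 198 = -1396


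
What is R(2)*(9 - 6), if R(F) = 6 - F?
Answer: 12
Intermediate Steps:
R(2)*(9 - 6) = (6 - 1*2)*(9 - 6) = (6 - 2)*3 = 4*3 = 12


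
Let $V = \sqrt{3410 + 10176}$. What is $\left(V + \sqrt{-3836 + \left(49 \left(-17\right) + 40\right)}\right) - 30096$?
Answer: $-30096 + \sqrt{13586} + i \sqrt{4629} \approx -29979.0 + 68.037 i$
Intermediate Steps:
$V = \sqrt{13586} \approx 116.56$
$\left(V + \sqrt{-3836 + \left(49 \left(-17\right) + 40\right)}\right) - 30096 = \left(\sqrt{13586} + \sqrt{-3836 + \left(49 \left(-17\right) + 40\right)}\right) - 30096 = \left(\sqrt{13586} + \sqrt{-3836 + \left(-833 + 40\right)}\right) - 30096 = \left(\sqrt{13586} + \sqrt{-3836 - 793}\right) - 30096 = \left(\sqrt{13586} + \sqrt{-4629}\right) - 30096 = \left(\sqrt{13586} + i \sqrt{4629}\right) - 30096 = -30096 + \sqrt{13586} + i \sqrt{4629}$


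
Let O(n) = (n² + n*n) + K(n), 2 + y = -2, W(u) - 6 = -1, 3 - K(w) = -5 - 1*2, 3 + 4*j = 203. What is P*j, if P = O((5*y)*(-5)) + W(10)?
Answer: 1000750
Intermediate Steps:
j = 50 (j = -¾ + (¼)*203 = -¾ + 203/4 = 50)
K(w) = 10 (K(w) = 3 - (-5 - 1*2) = 3 - (-5 - 2) = 3 - 1*(-7) = 3 + 7 = 10)
W(u) = 5 (W(u) = 6 - 1 = 5)
y = -4 (y = -2 - 2 = -4)
O(n) = 10 + 2*n² (O(n) = (n² + n*n) + 10 = (n² + n²) + 10 = 2*n² + 10 = 10 + 2*n²)
P = 20015 (P = (10 + 2*((5*(-4))*(-5))²) + 5 = (10 + 2*(-20*(-5))²) + 5 = (10 + 2*100²) + 5 = (10 + 2*10000) + 5 = (10 + 20000) + 5 = 20010 + 5 = 20015)
P*j = 20015*50 = 1000750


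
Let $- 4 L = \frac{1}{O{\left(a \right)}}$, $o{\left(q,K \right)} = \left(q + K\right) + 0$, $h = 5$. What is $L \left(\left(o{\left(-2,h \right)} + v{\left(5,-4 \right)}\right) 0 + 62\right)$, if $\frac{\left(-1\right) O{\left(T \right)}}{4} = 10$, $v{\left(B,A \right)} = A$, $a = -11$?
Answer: $\frac{31}{80} \approx 0.3875$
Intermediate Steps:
$O{\left(T \right)} = -40$ ($O{\left(T \right)} = \left(-4\right) 10 = -40$)
$o{\left(q,K \right)} = K + q$ ($o{\left(q,K \right)} = \left(K + q\right) + 0 = K + q$)
$L = \frac{1}{160}$ ($L = - \frac{1}{4 \left(-40\right)} = \left(- \frac{1}{4}\right) \left(- \frac{1}{40}\right) = \frac{1}{160} \approx 0.00625$)
$L \left(\left(o{\left(-2,h \right)} + v{\left(5,-4 \right)}\right) 0 + 62\right) = \frac{\left(\left(5 - 2\right) - 4\right) 0 + 62}{160} = \frac{\left(3 - 4\right) 0 + 62}{160} = \frac{\left(-1\right) 0 + 62}{160} = \frac{0 + 62}{160} = \frac{1}{160} \cdot 62 = \frac{31}{80}$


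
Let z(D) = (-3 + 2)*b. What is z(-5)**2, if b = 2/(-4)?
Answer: 1/4 ≈ 0.25000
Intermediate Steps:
b = -1/2 (b = 2*(-1/4) = -1/2 ≈ -0.50000)
z(D) = 1/2 (z(D) = (-3 + 2)*(-1/2) = -1*(-1/2) = 1/2)
z(-5)**2 = (1/2)**2 = 1/4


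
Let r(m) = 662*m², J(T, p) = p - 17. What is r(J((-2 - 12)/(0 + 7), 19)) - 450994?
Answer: -448346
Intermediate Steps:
J(T, p) = -17 + p
r(J((-2 - 12)/(0 + 7), 19)) - 450994 = 662*(-17 + 19)² - 450994 = 662*2² - 450994 = 662*4 - 450994 = 2648 - 450994 = -448346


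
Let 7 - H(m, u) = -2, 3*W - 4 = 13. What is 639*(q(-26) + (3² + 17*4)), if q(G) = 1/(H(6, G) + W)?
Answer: 2166849/44 ≈ 49247.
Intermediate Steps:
W = 17/3 (W = 4/3 + (⅓)*13 = 4/3 + 13/3 = 17/3 ≈ 5.6667)
H(m, u) = 9 (H(m, u) = 7 - 1*(-2) = 7 + 2 = 9)
q(G) = 3/44 (q(G) = 1/(9 + 17/3) = 1/(44/3) = 3/44)
639*(q(-26) + (3² + 17*4)) = 639*(3/44 + (3² + 17*4)) = 639*(3/44 + (9 + 68)) = 639*(3/44 + 77) = 639*(3391/44) = 2166849/44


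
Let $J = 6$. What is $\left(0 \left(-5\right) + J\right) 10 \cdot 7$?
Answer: $420$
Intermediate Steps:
$\left(0 \left(-5\right) + J\right) 10 \cdot 7 = \left(0 \left(-5\right) + 6\right) 10 \cdot 7 = \left(0 + 6\right) 10 \cdot 7 = 6 \cdot 10 \cdot 7 = 60 \cdot 7 = 420$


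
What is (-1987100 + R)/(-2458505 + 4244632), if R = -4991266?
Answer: -6978366/1786127 ≈ -3.9070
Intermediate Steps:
(-1987100 + R)/(-2458505 + 4244632) = (-1987100 - 4991266)/(-2458505 + 4244632) = -6978366/1786127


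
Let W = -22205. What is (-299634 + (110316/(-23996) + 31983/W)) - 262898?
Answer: -74934451594652/133207795 ≈ -5.6254e+5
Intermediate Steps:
(-299634 + (110316/(-23996) + 31983/W)) - 262898 = (-299634 + (110316/(-23996) + 31983/(-22205))) - 262898 = (-299634 + (110316*(-1/23996) + 31983*(-1/22205))) - 262898 = (-299634 + (-27579/5999 - 31983/22205)) - 262898 = (-299634 - 804257712/133207795) - 262898 = -39914388704742/133207795 - 262898 = -74934451594652/133207795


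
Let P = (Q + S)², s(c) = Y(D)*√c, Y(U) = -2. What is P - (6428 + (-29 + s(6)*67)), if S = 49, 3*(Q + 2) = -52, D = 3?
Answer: -49670/9 + 134*√6 ≈ -5190.7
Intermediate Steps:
Q = -58/3 (Q = -2 + (⅓)*(-52) = -2 - 52/3 = -58/3 ≈ -19.333)
s(c) = -2*√c
P = 7921/9 (P = (-58/3 + 49)² = (89/3)² = 7921/9 ≈ 880.11)
P - (6428 + (-29 + s(6)*67)) = 7921/9 - (6428 + (-29 - 2*√6*67)) = 7921/9 - (6428 + (-29 - 134*√6)) = 7921/9 - (6399 - 134*√6) = 7921/9 + (-6399 + 134*√6) = -49670/9 + 134*√6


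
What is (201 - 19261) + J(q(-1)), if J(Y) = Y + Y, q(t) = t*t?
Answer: -19058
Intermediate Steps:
q(t) = t²
J(Y) = 2*Y
(201 - 19261) + J(q(-1)) = (201 - 19261) + 2*(-1)² = -19060 + 2*1 = -19060 + 2 = -19058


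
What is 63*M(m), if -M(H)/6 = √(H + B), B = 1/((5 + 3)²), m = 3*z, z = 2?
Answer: -189*√385/4 ≈ -927.11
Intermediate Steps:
m = 6 (m = 3*2 = 6)
B = 1/64 (B = 1/(8²) = 1/64 ≈ 0.015625)
M(H) = -6*√(1/64 + H) (M(H) = -6*√(H + 1/64) = -6*√(1/64 + H))
63*M(m) = 63*(-3*√(1 + 64*6)/4) = 63*(-3*√(1 + 384)/4) = 63*(-3*√385/4) = -189*√385/4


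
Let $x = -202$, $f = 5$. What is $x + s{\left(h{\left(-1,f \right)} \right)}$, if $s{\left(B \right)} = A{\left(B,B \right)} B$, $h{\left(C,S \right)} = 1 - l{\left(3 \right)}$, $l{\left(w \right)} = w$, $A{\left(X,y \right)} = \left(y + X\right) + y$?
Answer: $-190$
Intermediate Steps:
$A{\left(X,y \right)} = X + 2 y$ ($A{\left(X,y \right)} = \left(X + y\right) + y = X + 2 y$)
$h{\left(C,S \right)} = -2$ ($h{\left(C,S \right)} = 1 - 3 = -2$)
$s{\left(B \right)} = 3 B^{2}$ ($s{\left(B \right)} = \left(B + 2 B\right) B = 3 B B = 3 B^{2}$)
$x + s{\left(h{\left(-1,f \right)} \right)} = -202 + 3 \left(-2\right)^{2} = -202 + 3 \cdot 4 = -202 + 12 = -190$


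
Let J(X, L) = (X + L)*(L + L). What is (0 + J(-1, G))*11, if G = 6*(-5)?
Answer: 20460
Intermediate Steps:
G = -30
J(X, L) = 2*L*(L + X) (J(X, L) = (L + X)*(2*L) = 2*L*(L + X))
(0 + J(-1, G))*11 = (0 + 2*(-30)*(-30 - 1))*11 = (0 + 2*(-30)*(-31))*11 = (0 + 1860)*11 = 1860*11 = 20460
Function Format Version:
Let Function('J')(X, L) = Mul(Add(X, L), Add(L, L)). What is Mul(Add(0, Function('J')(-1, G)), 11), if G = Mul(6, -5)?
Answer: 20460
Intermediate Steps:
G = -30
Function('J')(X, L) = Mul(2, L, Add(L, X)) (Function('J')(X, L) = Mul(Add(L, X), Mul(2, L)) = Mul(2, L, Add(L, X)))
Mul(Add(0, Function('J')(-1, G)), 11) = Mul(Add(0, Mul(2, -30, Add(-30, -1))), 11) = Mul(Add(0, Mul(2, -30, -31)), 11) = Mul(Add(0, 1860), 11) = Mul(1860, 11) = 20460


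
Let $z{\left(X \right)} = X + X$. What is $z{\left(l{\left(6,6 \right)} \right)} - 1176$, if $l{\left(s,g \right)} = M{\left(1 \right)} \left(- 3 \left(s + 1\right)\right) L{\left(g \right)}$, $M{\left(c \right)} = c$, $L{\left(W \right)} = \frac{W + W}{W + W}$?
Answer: $-1218$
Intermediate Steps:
$L{\left(W \right)} = 1$ ($L{\left(W \right)} = \frac{2 W}{2 W} = 2 W \frac{1}{2 W} = 1$)
$l{\left(s,g \right)} = -3 - 3 s$ ($l{\left(s,g \right)} = 1 \left(- 3 \left(s + 1\right)\right) 1 = 1 \left(- 3 \left(1 + s\right)\right) 1 = 1 \left(-3 - 3 s\right) 1 = \left(-3 - 3 s\right) 1 = -3 - 3 s$)
$z{\left(X \right)} = 2 X$
$z{\left(l{\left(6,6 \right)} \right)} - 1176 = 2 \left(-3 - 18\right) - 1176 = 2 \left(-21\right) - 1176 = -42 - 1176 = -1218$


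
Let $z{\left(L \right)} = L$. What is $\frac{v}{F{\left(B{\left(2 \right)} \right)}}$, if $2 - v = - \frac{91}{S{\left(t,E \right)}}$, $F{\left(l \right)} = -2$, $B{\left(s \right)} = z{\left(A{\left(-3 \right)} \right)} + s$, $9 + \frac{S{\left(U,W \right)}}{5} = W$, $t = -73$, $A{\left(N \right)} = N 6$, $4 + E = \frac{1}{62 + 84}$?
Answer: $- \frac{406}{1355} \approx -0.29963$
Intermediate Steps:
$E = - \frac{583}{146}$ ($E = -4 + \frac{1}{62 + 84} = -4 + \frac{1}{146} = - \frac{583}{146} \approx -3.9931$)
$A{\left(N \right)} = 6 N$
$S{\left(U,W \right)} = -45 + 5 W$
$B{\left(s \right)} = -18 + s$ ($B{\left(s \right)} = 6 \left(-3\right) + s = -18 + s$)
$v = \frac{812}{1355}$ ($v = 2 - - \frac{91}{-45 + 5 \left(- \frac{583}{146}\right)} = 2 - - \frac{91}{-45 - \frac{2915}{146}} = 2 - - \frac{91}{- \frac{9485}{146}} = 2 - \left(-91\right) \left(- \frac{146}{9485}\right) = 2 - \frac{1898}{1355} = \frac{812}{1355} \approx 0.59926$)
$\frac{v}{F{\left(B{\left(2 \right)} \right)}} = \frac{812}{1355 \left(-2\right)} = \frac{812}{1355} \left(- \frac{1}{2}\right) = - \frac{406}{1355}$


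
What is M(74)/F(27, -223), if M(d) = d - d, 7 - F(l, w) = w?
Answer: 0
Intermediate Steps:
F(l, w) = 7 - w
M(d) = 0
M(74)/F(27, -223) = 0/(7 - 1*(-223)) = 0/(7 + 223) = 0/230 = 0*(1/230) = 0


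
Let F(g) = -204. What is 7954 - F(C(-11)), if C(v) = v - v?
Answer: 8158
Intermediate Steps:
C(v) = 0
7954 - F(C(-11)) = 7954 - 1*(-204) = 7954 + 204 = 8158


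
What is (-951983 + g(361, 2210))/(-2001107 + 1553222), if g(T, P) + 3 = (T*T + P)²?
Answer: -3512702795/89577 ≈ -39214.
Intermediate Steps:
g(T, P) = -3 + (P + T²)² (g(T, P) = -3 + (T*T + P)² = -3 + (T² + P)² = -3 + (P + T²)²)
(-951983 + g(361, 2210))/(-2001107 + 1553222) = (-951983 + (-3 + (2210 + 361²)²))/(-2001107 + 1553222) = (-951983 + (-3 + (2210 + 130321)²))/(-447885) = (-951983 + (-3 + 132531²))*(-1/447885) = (-951983 + (-3 + 17564465961))*(-1/447885) = (-951983 + 17564465958)*(-1/447885) = 17563513975*(-1/447885) = -3512702795/89577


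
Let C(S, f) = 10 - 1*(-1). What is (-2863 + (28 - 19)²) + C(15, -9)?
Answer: -2771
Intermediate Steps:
C(S, f) = 11 (C(S, f) = 10 + 1 = 11)
(-2863 + (28 - 19)²) + C(15, -9) = (-2863 + (28 - 19)²) + 11 = (-2863 + 9²) + 11 = (-2863 + 81) + 11 = -2782 + 11 = -2771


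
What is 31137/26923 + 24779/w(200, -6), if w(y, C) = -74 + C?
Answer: -664634057/2153840 ≈ -308.58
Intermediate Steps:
31137/26923 + 24779/w(200, -6) = 31137/26923 + 24779/(-74 - 6) = 31137*(1/26923) + 24779/(-80) = 31137/26923 + 24779*(-1/80) = 31137/26923 - 24779/80 = -664634057/2153840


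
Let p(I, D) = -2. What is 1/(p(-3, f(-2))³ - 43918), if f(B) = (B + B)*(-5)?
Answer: -1/43926 ≈ -2.2766e-5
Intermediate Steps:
f(B) = -10*B (f(B) = (2*B)*(-5) = -10*B)
1/(p(-3, f(-2))³ - 43918) = 1/((-2)³ - 43918) = 1/(-8 - 43918) = 1/(-43926) = -1/43926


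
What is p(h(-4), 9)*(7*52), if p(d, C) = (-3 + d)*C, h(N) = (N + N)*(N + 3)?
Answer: 16380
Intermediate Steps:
h(N) = 2*N*(3 + N) (h(N) = (2*N)*(3 + N) = 2*N*(3 + N))
p(d, C) = C*(-3 + d)
p(h(-4), 9)*(7*52) = (9*(-3 + 2*(-4)*(3 - 4)))*(7*52) = (9*(-3 + 2*(-4)*(-1)))*364 = (9*(-3 + 8))*364 = (9*5)*364 = 45*364 = 16380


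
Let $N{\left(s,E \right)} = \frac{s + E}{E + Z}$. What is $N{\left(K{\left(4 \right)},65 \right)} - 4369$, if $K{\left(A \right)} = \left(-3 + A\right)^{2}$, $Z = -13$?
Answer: $- \frac{113561}{26} \approx -4367.7$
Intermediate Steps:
$N{\left(s,E \right)} = \frac{E + s}{-13 + E}$ ($N{\left(s,E \right)} = \frac{s + E}{E - 13} = \frac{E + s}{-13 + E}$)
$N{\left(K{\left(4 \right)},65 \right)} - 4369 = \frac{65 + \left(-3 + 4\right)^{2}}{-13 + 65} - 4369 = \frac{65 + 1^{2}}{52} - 4369 = \frac{65 + 1}{52} - 4369 = \frac{1}{52} \cdot 66 - 4369 = \frac{33}{26} - 4369 = - \frac{113561}{26}$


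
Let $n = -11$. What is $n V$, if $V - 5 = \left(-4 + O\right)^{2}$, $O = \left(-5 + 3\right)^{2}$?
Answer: $-55$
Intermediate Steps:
$O = 4$ ($O = \left(-2\right)^{2} = 4$)
$V = 5$ ($V = 5 + \left(-4 + 4\right)^{2} = 5 + 0^{2} = 5 + 0 = 5$)
$n V = \left(-11\right) 5 = -55$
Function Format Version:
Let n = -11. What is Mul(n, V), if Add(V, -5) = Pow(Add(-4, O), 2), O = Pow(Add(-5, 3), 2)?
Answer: -55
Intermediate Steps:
O = 4 (O = Pow(-2, 2) = 4)
V = 5 (V = Add(5, Pow(Add(-4, 4), 2)) = Add(5, Pow(0, 2)) = Add(5, 0) = 5)
Mul(n, V) = Mul(-11, 5) = -55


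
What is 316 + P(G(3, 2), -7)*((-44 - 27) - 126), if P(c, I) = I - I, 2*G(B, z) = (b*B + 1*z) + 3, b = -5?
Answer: 316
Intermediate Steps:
G(B, z) = 3/2 + z/2 - 5*B/2 (G(B, z) = ((-5*B + 1*z) + 3)/2 = ((-5*B + z) + 3)/2 = ((z - 5*B) + 3)/2 = (3 + z - 5*B)/2 = 3/2 + z/2 - 5*B/2)
P(c, I) = 0
316 + P(G(3, 2), -7)*((-44 - 27) - 126) = 316 + 0*((-44 - 27) - 126) = 316 + 0*(-71 - 126) = 316 + 0*(-197) = 316 + 0 = 316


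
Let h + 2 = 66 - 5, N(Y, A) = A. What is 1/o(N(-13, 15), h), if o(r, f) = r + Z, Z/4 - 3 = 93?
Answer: 1/399 ≈ 0.0025063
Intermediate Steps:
Z = 384 (Z = 12 + 4*93 = 12 + 372 = 384)
h = 59 (h = -2 + (66 - 5) = -2 + 61 = 59)
o(r, f) = 384 + r (o(r, f) = r + 384 = 384 + r)
1/o(N(-13, 15), h) = 1/(384 + 15) = 1/399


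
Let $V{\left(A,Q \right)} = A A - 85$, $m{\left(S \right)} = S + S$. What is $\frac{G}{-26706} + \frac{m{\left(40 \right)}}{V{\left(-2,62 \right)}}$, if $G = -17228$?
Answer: $- \frac{123502}{360531} \approx -0.34256$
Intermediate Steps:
$m{\left(S \right)} = 2 S$
$V{\left(A,Q \right)} = -85 + A^{2}$ ($V{\left(A,Q \right)} = A^{2} - 85 = -85 + A^{2}$)
$\frac{G}{-26706} + \frac{m{\left(40 \right)}}{V{\left(-2,62 \right)}} = - \frac{17228}{-26706} + \frac{2 \cdot 40}{-85 + \left(-2\right)^{2}} = \left(-17228\right) \left(- \frac{1}{26706}\right) + \frac{80}{-85 + 4} = \frac{8614}{13353} + \frac{80}{-81} = \frac{8614}{13353} + 80 \left(- \frac{1}{81}\right) = \frac{8614}{13353} - \frac{80}{81} = - \frac{123502}{360531}$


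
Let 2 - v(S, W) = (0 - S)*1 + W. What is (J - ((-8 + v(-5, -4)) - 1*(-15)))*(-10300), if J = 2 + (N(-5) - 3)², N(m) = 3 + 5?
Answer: -195700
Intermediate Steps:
v(S, W) = 2 + S - W (v(S, W) = 2 - ((0 - S)*1 + W) = 2 - (-S*1 + W) = 2 - (-S + W) = 2 - (W - S) = 2 + (S - W) = 2 + S - W)
N(m) = 8
J = 27 (J = 2 + (8 - 3)² = 2 + 5² = 2 + 25 = 27)
(J - ((-8 + v(-5, -4)) - 1*(-15)))*(-10300) = (27 - ((-8 + (2 - 5 - 1*(-4))) - 1*(-15)))*(-10300) = (27 - ((-8 + (2 - 5 + 4)) + 15))*(-10300) = (27 - ((-8 + 1) + 15))*(-10300) = (27 - (-7 + 15))*(-10300) = (27 - 1*8)*(-10300) = (27 - 8)*(-10300) = 19*(-10300) = -195700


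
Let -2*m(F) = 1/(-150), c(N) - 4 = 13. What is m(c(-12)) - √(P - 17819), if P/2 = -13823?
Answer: 1/300 - I*√45465 ≈ 0.0033333 - 213.23*I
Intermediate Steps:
P = -27646 (P = 2*(-13823) = -27646)
c(N) = 17 (c(N) = 4 + 13 = 17)
m(F) = 1/300 (m(F) = -½/(-150) = -½*(-1/150) = 1/300)
m(c(-12)) - √(P - 17819) = 1/300 - √(-27646 - 17819) = 1/300 - √(-45465) = 1/300 - I*√45465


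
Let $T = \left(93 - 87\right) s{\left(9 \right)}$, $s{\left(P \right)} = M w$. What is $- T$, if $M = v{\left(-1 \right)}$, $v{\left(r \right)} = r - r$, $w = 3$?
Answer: $0$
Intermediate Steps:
$v{\left(r \right)} = 0$
$M = 0$
$s{\left(P \right)} = 0$ ($s{\left(P \right)} = 0 \cdot 3 = 0$)
$T = 0$ ($T = \left(93 - 87\right) 0 = 6 \cdot 0 = 0$)
$- T = \left(-1\right) 0 = 0$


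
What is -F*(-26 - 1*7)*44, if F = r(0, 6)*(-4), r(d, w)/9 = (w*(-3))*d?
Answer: 0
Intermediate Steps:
r(d, w) = -27*d*w (r(d, w) = 9*((w*(-3))*d) = 9*((-3*w)*d) = 9*(-3*d*w) = -27*d*w)
F = 0 (F = -27*0*6*(-4) = 0*(-4) = 0)
-F*(-26 - 1*7)*44 = -0*(-26 - 1*7)*44 = -0*(-26 - 7)*44 = -0*(-33)*44 = -0*44 = -1*0 = 0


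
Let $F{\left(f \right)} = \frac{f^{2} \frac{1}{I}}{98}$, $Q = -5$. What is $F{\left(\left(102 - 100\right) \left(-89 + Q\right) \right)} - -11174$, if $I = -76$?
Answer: $\frac{10398576}{931} \approx 11169.0$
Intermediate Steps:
$F{\left(f \right)} = - \frac{f^{2}}{7448}$ ($F{\left(f \right)} = \frac{f^{2} \frac{1}{-76}}{98} = f^{2} \left(- \frac{1}{76}\right) \frac{1}{98} = - \frac{f^{2}}{76} \cdot \frac{1}{98} = - \frac{f^{2}}{7448}$)
$F{\left(\left(102 - 100\right) \left(-89 + Q\right) \right)} - -11174 = - \frac{\left(\left(102 - 100\right) \left(-89 - 5\right)\right)^{2}}{7448} - -11174 = - \frac{\left(2 \left(-94\right)\right)^{2}}{7448} + 11174 = - \frac{\left(-188\right)^{2}}{7448} + 11174 = \left(- \frac{1}{7448}\right) 35344 + 11174 = - \frac{4418}{931} + 11174 = \frac{10398576}{931}$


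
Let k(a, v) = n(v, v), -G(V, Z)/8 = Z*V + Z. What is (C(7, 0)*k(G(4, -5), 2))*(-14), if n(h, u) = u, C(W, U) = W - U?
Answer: -196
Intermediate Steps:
G(V, Z) = -8*Z - 8*V*Z (G(V, Z) = -8*(Z*V + Z) = -8*(V*Z + Z) = -8*(Z + V*Z) = -8*Z - 8*V*Z)
k(a, v) = v
(C(7, 0)*k(G(4, -5), 2))*(-14) = ((7 - 1*0)*2)*(-14) = ((7 + 0)*2)*(-14) = (7*2)*(-14) = 14*(-14) = -196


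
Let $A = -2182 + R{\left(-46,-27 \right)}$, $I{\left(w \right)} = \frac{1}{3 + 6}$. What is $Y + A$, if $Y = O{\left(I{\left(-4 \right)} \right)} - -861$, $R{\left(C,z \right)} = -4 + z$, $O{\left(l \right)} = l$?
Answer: $- \frac{12167}{9} \approx -1351.9$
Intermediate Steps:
$I{\left(w \right)} = \frac{1}{9}$
$Y = \frac{7750}{9}$ ($Y = \frac{1}{9} - -861 = \frac{1}{9} + 861 = \frac{7750}{9} \approx 861.11$)
$A = -2213$ ($A = -2182 - 31 = -2213$)
$Y + A = \frac{7750}{9} - 2213 = - \frac{12167}{9}$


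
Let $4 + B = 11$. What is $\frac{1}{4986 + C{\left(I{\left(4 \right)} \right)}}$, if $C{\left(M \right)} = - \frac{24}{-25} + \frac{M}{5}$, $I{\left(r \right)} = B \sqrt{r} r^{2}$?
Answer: $\frac{25}{125794} \approx 0.00019874$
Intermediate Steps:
$B = 7$ ($B = -4 + 11 = 7$)
$I{\left(r \right)} = 7 r^{\frac{5}{2}}$ ($I{\left(r \right)} = 7 \sqrt{r} r^{2} = 7 r^{\frac{5}{2}}$)
$C{\left(M \right)} = \frac{24}{25} + \frac{M}{5}$ ($C{\left(M \right)} = \left(-24\right) \left(- \frac{1}{25}\right) + M \frac{1}{5} = \frac{24}{25} + \frac{M}{5}$)
$\frac{1}{4986 + C{\left(I{\left(4 \right)} \right)}} = \frac{1}{4986 + \left(\frac{24}{25} + \frac{7 \cdot 4^{\frac{5}{2}}}{5}\right)} = \frac{1}{4986 + \left(\frac{24}{25} + \frac{7 \cdot 32}{5}\right)} = \frac{1}{4986 + \left(\frac{24}{25} + \frac{1}{5} \cdot 224\right)} = \frac{1}{4986 + \left(\frac{24}{25} + \frac{224}{5}\right)} = \frac{1}{4986 + \frac{1144}{25}} = \frac{1}{\frac{125794}{25}} = \frac{25}{125794}$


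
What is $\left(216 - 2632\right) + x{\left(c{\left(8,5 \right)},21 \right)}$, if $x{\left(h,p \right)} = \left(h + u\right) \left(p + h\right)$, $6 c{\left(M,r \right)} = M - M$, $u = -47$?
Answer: $-3403$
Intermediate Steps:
$c{\left(M,r \right)} = 0$ ($c{\left(M,r \right)} = \frac{M - M}{6} = \frac{1}{6} \cdot 0 = 0$)
$x{\left(h,p \right)} = \left(-47 + h\right) \left(h + p\right)$ ($x{\left(h,p \right)} = \left(h - 47\right) \left(p + h\right) = \left(-47 + h\right) \left(h + p\right)$)
$\left(216 - 2632\right) + x{\left(c{\left(8,5 \right)},21 \right)} = \left(216 - 2632\right) + \left(0^{2} - 0 - 987 + 0 \cdot 21\right) = -2416 + \left(0 + 0 - 987 + 0\right) = -2416 - 987 = -3403$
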